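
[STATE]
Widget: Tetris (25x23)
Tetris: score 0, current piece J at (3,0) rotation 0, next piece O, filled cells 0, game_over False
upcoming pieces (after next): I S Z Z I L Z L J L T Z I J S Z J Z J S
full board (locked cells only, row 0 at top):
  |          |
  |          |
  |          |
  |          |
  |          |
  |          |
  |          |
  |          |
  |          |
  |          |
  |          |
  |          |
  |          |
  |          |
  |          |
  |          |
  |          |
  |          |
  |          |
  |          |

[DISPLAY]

   █      │Next:         
   ███    │▓▓            
          │▓▓            
          │              
          │              
          │              
          │Score:        
          │0             
          │              
          │              
          │              
          │              
          │              
          │              
          │              
          │              
          │              
          │              
          │              
          │              
          │              
          │              
          │              


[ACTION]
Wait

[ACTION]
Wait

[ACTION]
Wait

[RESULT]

          │Next:         
          │▓▓            
          │▓▓            
   █      │              
   ███    │              
          │              
          │Score:        
          │0             
          │              
          │              
          │              
          │              
          │              
          │              
          │              
          │              
          │              
          │              
          │              
          │              
          │              
          │              
          │              


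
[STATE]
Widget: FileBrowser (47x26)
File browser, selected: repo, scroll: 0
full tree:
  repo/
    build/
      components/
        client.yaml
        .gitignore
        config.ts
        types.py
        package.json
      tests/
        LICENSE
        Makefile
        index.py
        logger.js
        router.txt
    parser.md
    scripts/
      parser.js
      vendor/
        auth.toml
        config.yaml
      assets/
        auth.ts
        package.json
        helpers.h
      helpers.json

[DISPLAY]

> [-] repo/                                    
    [+] build/                                 
    parser.md                                  
    [+] scripts/                               
                                               
                                               
                                               
                                               
                                               
                                               
                                               
                                               
                                               
                                               
                                               
                                               
                                               
                                               
                                               
                                               
                                               
                                               
                                               
                                               
                                               
                                               


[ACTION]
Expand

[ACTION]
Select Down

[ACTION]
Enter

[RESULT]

  [-] repo/                                    
  > [-] build/                                 
      [+] components/                          
      [+] tests/                               
    parser.md                                  
    [+] scripts/                               
                                               
                                               
                                               
                                               
                                               
                                               
                                               
                                               
                                               
                                               
                                               
                                               
                                               
                                               
                                               
                                               
                                               
                                               
                                               
                                               


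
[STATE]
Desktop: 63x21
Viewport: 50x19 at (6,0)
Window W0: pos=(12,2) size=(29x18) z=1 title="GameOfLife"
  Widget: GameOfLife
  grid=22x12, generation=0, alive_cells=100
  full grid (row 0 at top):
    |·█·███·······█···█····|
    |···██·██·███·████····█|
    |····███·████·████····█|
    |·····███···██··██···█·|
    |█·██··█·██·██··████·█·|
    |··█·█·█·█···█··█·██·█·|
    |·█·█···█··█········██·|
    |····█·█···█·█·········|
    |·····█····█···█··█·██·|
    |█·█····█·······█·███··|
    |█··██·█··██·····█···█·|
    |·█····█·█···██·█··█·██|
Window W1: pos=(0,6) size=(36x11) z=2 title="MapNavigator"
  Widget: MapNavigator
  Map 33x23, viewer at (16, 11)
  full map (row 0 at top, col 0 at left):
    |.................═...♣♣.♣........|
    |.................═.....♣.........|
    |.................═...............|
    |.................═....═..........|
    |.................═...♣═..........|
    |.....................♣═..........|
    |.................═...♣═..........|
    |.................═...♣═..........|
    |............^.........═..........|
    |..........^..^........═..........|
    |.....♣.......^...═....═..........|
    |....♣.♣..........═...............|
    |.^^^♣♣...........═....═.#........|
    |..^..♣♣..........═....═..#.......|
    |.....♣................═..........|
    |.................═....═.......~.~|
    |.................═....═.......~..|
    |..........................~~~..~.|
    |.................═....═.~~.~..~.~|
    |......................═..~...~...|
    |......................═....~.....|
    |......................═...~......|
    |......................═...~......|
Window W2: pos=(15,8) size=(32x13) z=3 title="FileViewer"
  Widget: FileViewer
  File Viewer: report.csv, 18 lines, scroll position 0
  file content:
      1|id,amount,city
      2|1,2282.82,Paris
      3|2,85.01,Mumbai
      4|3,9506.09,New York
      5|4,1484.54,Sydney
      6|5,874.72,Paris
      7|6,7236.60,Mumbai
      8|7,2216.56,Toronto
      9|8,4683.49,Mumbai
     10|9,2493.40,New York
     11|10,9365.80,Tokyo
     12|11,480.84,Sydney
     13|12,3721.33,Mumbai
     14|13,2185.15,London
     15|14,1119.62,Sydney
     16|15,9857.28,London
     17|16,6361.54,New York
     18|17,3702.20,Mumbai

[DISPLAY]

                                                  
                                                  
      ┏━━━━━━━━━━━━━━━━━━━━━━━━━━━┓               
      ┃ GameOfLife                ┃               
      ┠───────────────────────────┨               
      ┃Gen: 0                     ┃               
━━━━━━━━━━━━━━━━━━━━━━━━━━━━━┓    ┃               
avigator                     ┃    ┃               
─────────┏━━━━━━━━━━━━━━━━━━━━━━━━━━━━━━┓         
........^┃ FileViewer                   ┃         
......^..┠──────────────────────────────┨         
.♣.......┃id,amount,city               ▲┃         
♣.♣......┃1,2282.82,Paris              █┃         
♣♣.......┃2,85.01,Mumbai               ░┃         
.♣♣......┃3,9506.09,New York           ░┃         
.♣.......┃4,1484.54,Sydney             ░┃         
━━━━━━━━━┃5,874.72,Paris               ░┃         
      ┃·█┃6,7236.60,Mumbai             ░┃         
      ┃  ┃7,2216.56,Toronto            ░┃         


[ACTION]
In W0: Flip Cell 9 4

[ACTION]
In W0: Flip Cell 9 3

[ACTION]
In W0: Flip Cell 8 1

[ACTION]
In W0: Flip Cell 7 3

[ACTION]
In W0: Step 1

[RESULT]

                                                  
                                                  
      ┏━━━━━━━━━━━━━━━━━━━━━━━━━━━┓               
      ┃ GameOfLife                ┃               
      ┠───────────────────────────┨               
      ┃Gen: 1                     ┃               
━━━━━━━━━━━━━━━━━━━━━━━━━━━━━┓    ┃               
avigator                     ┃    ┃               
─────────┏━━━━━━━━━━━━━━━━━━━━━━━━━━━━━━┓         
........^┃ FileViewer                   ┃         
......^..┠──────────────────────────────┨         
.♣.......┃id,amount,city               ▲┃         
♣.♣......┃1,2282.82,Paris              █┃         
♣♣.......┃2,85.01,Mumbai               ░┃         
.♣♣......┃3,9506.09,New York           ░┃         
.♣.......┃4,1484.54,Sydney             ░┃         
━━━━━━━━━┃5,874.72,Paris               ░┃         
      ┃··┃6,7236.60,Mumbai             ░┃         
      ┃  ┃7,2216.56,Toronto            ░┃         


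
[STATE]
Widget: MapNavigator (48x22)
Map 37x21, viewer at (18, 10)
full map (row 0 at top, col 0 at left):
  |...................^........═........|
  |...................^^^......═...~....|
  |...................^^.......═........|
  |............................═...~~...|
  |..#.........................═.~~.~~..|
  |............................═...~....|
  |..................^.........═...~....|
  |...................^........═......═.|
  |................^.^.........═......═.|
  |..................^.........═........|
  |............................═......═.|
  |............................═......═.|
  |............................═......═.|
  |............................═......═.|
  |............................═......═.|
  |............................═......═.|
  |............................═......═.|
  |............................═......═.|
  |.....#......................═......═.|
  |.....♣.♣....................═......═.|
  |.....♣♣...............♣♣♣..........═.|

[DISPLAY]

                                                
      ...................^........═........     
      ...................^^^......═...~....     
      ...................^^.......═........     
      ............................═...~~...     
      ..#.........................═.~~.~~..     
      ............................═...~....     
      ..................^.........═...~....     
      ...................^........═......═.     
      ................^.^.........═......═.     
      ..................^.........═........     
      ..................@.........═......═.     
      ............................═......═.     
      ............................═......═.     
      ............................═......═.     
      ............................═......═.     
      ............................═......═.     
      ............................═......═.     
      ............................═......═.     
      .....#......................═......═.     
      .....♣.♣....................═......═.     
      .....♣♣...............♣♣♣..........═.     


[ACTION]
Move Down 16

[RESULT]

      ..................^.........═........     
      ............................═......═.     
      ............................═......═.     
      ............................═......═.     
      ............................═......═.     
      ............................═......═.     
      ............................═......═.     
      ............................═......═.     
      ............................═......═.     
      .....#......................═......═.     
      .....♣.♣....................═......═.     
      .....♣♣...........@...♣♣♣..........═.     
                                                
                                                
                                                
                                                
                                                
                                                
                                                
                                                
                                                
                                                


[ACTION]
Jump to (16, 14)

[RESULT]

        ............................═...~~...   
        ..#.........................═.~~.~~..   
        ............................═...~....   
        ..................^.........═...~....   
        ...................^........═......═.   
        ................^.^.........═......═.   
        ..................^.........═........   
        ............................═......═.   
        ............................═......═.   
        ............................═......═.   
        ............................═......═.   
        ................@...........═......═.   
        ............................═......═.   
        ............................═......═.   
        ............................═......═.   
        .....#......................═......═.   
        .....♣.♣....................═......═.   
        .....♣♣...............♣♣♣..........═.   
                                                
                                                
                                                
                                                


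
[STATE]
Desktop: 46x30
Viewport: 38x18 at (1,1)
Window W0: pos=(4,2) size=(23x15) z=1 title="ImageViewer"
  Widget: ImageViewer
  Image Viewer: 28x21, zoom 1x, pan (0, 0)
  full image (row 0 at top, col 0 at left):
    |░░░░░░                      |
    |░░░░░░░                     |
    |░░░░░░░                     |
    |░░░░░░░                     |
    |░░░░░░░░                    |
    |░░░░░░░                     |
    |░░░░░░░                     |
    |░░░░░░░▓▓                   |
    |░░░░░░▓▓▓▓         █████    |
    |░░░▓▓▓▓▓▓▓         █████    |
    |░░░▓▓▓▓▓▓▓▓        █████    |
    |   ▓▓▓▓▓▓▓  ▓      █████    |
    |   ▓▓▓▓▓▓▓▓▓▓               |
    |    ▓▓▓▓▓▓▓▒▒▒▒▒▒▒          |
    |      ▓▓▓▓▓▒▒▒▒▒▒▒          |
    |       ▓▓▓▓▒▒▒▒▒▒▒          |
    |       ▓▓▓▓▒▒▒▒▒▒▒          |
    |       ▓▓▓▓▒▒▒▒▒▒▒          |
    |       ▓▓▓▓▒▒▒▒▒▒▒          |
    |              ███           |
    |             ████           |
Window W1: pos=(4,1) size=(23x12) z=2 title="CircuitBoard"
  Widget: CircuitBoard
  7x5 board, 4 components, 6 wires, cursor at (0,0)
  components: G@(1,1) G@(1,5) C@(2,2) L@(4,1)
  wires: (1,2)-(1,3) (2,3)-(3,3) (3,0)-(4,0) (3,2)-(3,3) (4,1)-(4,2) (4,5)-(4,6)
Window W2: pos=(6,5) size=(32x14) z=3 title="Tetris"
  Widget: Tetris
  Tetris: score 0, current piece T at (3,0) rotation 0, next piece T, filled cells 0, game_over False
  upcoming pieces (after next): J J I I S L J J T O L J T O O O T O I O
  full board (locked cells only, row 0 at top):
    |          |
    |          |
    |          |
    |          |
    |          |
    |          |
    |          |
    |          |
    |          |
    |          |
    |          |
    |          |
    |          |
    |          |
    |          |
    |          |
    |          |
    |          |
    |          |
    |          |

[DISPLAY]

   ┏━━━━━━━━━━━━━━━━━━━━━┓            
   ┃ CircuitBoard        ┃            
   ┠─────────────────────┨            
   ┃   0 1 2 3 4 5 6     ┃            
   ┃0┏━━━━━━━━━━━━━━━━━━━━━━━━━━━━━━┓ 
   ┃ ┃ Tetris                       ┃ 
   ┃1┠──────────────────────────────┨ 
   ┃ ┃          │Next:              ┃ 
   ┃2┃          │ ▒                 ┃ 
   ┃ ┃          │▒▒▒                ┃ 
   ┃3┃          │                   ┃ 
   ┗━┃          │                   ┃ 
   ┃░┃          │                   ┃ 
   ┃░┃          │Score:             ┃ 
   ┃░┃          │0                  ┃ 
   ┗━┃          │                   ┃ 
     ┃          │                   ┃ 
     ┗━━━━━━━━━━━━━━━━━━━━━━━━━━━━━━┛ 


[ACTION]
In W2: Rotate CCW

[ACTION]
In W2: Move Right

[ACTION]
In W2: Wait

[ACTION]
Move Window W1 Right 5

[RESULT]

        ┏━━━━━━━━━━━━━━━━━━━━━┓       
   ┏━━━━┃ CircuitBoard        ┃       
   ┃ Ima┠─────────────────────┨       
   ┠────┃   0 1 2 3 4 5 6     ┃       
   ┃░┏━━━━━━━━━━━━━━━━━━━━━━━━━━━━━━┓ 
   ┃░┃ Tetris                       ┃ 
   ┃░┠──────────────────────────────┨ 
   ┃░┃          │Next:              ┃ 
   ┃░┃          │ ▒                 ┃ 
   ┃░┃          │▒▒▒                ┃ 
   ┃░┃          │                   ┃ 
   ┃░┃          │                   ┃ 
   ┃░┃          │                   ┃ 
   ┃░┃          │Score:             ┃ 
   ┃░┃          │0                  ┃ 
   ┗━┃          │                   ┃ 
     ┃          │                   ┃ 
     ┗━━━━━━━━━━━━━━━━━━━━━━━━━━━━━━┛ 


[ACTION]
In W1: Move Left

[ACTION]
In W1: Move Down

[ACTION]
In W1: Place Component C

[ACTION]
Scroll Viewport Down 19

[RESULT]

   ┃░┃          │                   ┃ 
   ┃░┃          │                   ┃ 
   ┃░┃          │Score:             ┃ 
   ┃░┃          │0                  ┃ 
   ┗━┃          │                   ┃ 
     ┃          │                   ┃ 
     ┗━━━━━━━━━━━━━━━━━━━━━━━━━━━━━━┛ 
                                      
                                      
                                      
                                      
                                      
                                      
                                      
                                      
                                      
                                      
                                      


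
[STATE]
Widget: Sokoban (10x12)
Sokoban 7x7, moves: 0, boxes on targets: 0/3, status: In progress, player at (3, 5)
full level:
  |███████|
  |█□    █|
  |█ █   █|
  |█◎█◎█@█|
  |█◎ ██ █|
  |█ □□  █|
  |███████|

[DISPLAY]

███████   
█□    █   
█ █   █   
█◎█◎█@█   
█◎ ██ █   
█ □□  █   
███████   
Moves: 0  
          
          
          
          


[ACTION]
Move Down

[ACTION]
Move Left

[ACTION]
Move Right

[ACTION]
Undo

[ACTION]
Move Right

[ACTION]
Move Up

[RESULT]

███████   
█□    █   
█ █  @█   
█◎█◎█ █   
█◎ ██ █   
█ □□  █   
███████   
Moves: 1  
          
          
          
          


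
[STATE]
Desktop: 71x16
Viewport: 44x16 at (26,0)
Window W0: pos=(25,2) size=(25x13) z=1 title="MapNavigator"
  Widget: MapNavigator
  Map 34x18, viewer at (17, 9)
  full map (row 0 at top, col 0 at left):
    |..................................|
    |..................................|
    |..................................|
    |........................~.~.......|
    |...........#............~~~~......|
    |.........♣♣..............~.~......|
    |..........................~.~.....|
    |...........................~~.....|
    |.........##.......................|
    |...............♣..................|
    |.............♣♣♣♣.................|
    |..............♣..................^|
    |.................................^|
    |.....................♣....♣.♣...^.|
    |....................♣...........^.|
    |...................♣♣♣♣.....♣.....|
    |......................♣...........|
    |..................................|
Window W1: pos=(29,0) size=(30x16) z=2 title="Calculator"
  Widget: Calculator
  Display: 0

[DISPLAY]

   ┏━━━━━━━━━━━━━━━━━━━━━━━━━━━━┓           
   ┃ Calculator                 ┃           
━━━┠────────────────────────────┨           
 Ma┃                           0┃           
───┃┌───┬───┬───┬───┐           ┃           
...┃│ 7 │ 8 │ 9 │ ÷ │           ┃           
...┃├───┼───┼───┼───┤           ┃           
...┃│ 4 │ 5 │ 6 │ × │           ┃           
...┃├───┼───┼───┼───┤           ┃           
...┃│ 1 │ 2 │ 3 │ - │           ┃           
...┃├───┼───┼───┼───┤           ┃           
...┃│ 0 │ . │ = │ + │           ┃           
...┃├───┼───┼───┼───┤           ┃           
...┃│ C │ MC│ MR│ M+│           ┃           
━━━┃└───┴───┴───┴───┘           ┃           
   ┗━━━━━━━━━━━━━━━━━━━━━━━━━━━━┛           


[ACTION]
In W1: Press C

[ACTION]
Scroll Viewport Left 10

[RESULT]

             ┏━━━━━━━━━━━━━━━━━━━━━━━━━━━━┓ 
             ┃ Calculator                 ┃ 
         ┏━━━┠────────────────────────────┨ 
         ┃ Ma┃                           0┃ 
         ┠───┃┌───┬───┬───┬───┐           ┃ 
         ┃...┃│ 7 │ 8 │ 9 │ ÷ │           ┃ 
         ┃...┃├───┼───┼───┼───┤           ┃ 
         ┃...┃│ 4 │ 5 │ 6 │ × │           ┃ 
         ┃...┃├───┼───┼───┼───┤           ┃ 
         ┃...┃│ 1 │ 2 │ 3 │ - │           ┃ 
         ┃...┃├───┼───┼───┼───┤           ┃ 
         ┃...┃│ 0 │ . │ = │ + │           ┃ 
         ┃...┃├───┼───┼───┼───┤           ┃ 
         ┃...┃│ C │ MC│ MR│ M+│           ┃ 
         ┗━━━┃└───┴───┴───┴───┘           ┃ 
             ┗━━━━━━━━━━━━━━━━━━━━━━━━━━━━┛ 


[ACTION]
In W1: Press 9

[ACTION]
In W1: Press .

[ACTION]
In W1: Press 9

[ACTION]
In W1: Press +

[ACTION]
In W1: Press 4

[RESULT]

             ┏━━━━━━━━━━━━━━━━━━━━━━━━━━━━┓ 
             ┃ Calculator                 ┃ 
         ┏━━━┠────────────────────────────┨ 
         ┃ Ma┃                           4┃ 
         ┠───┃┌───┬───┬───┬───┐           ┃ 
         ┃...┃│ 7 │ 8 │ 9 │ ÷ │           ┃ 
         ┃...┃├───┼───┼───┼───┤           ┃ 
         ┃...┃│ 4 │ 5 │ 6 │ × │           ┃ 
         ┃...┃├───┼───┼───┼───┤           ┃ 
         ┃...┃│ 1 │ 2 │ 3 │ - │           ┃ 
         ┃...┃├───┼───┼───┼───┤           ┃ 
         ┃...┃│ 0 │ . │ = │ + │           ┃ 
         ┃...┃├───┼───┼───┼───┤           ┃ 
         ┃...┃│ C │ MC│ MR│ M+│           ┃ 
         ┗━━━┃└───┴───┴───┴───┘           ┃ 
             ┗━━━━━━━━━━━━━━━━━━━━━━━━━━━━┛ 


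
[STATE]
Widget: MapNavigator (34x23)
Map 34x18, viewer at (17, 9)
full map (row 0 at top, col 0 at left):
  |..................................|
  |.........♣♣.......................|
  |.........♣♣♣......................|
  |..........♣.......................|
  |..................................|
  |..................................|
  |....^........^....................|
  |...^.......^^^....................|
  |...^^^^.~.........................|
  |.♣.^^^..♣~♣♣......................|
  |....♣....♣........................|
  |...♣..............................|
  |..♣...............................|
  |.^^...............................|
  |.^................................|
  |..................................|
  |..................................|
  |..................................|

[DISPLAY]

                                  
                                  
..................................
.........♣♣.......................
.........♣♣♣......................
..........♣.......................
..................................
..................................
....^........^....................
...^.......^^^....................
...^^^^.~.........................
.♣.^^^..♣~♣♣.....@................
....♣....♣........................
...♣..............................
..♣...............................
.^^...............................
.^................................
..................................
..................................
..................................
                                  
                                  
                                  


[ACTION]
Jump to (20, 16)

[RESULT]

...............................   
.^........^....................   
^.......^^^....................   
^^^^.~.........................   
^^^..♣~♣♣......................   
.♣....♣........................   
♣..............................   
...............................   
...............................   
...............................   
...............................   
.................@.............   
...............................   
                                  
                                  
                                  
                                  
                                  
                                  
                                  
                                  
                                  
                                  


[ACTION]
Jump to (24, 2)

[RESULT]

                                  
                                  
                                  
                                  
                                  
                                  
                                  
                                  
                                  
...........................       
..♣♣.......................       
..♣♣♣............@.........       
...♣.......................       
...........................       
...........................       
......^....................       
....^^^....................       
.~.........................       
.♣~♣♣......................       
..♣........................       
...........................       
...........................       
...........................       


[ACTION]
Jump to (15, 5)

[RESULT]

                                  
                                  
                                  
                                  
                                  
                                  
  ................................
  .........♣♣.....................
  .........♣♣♣....................
  ..........♣.....................
  ................................
  ...............@................
  ....^........^..................
  ...^.......^^^..................
  ...^^^^.~.......................
  .♣.^^^..♣~♣♣....................
  ....♣....♣......................
  ...♣............................
  ..♣.............................
  .^^.............................
  .^..............................
  ................................
  ................................


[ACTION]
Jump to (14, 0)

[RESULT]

                                  
                                  
                                  
                                  
                                  
                                  
                                  
                                  
                                  
                                  
                                  
   ..............@................
   .........♣♣....................
   .........♣♣♣...................
   ..........♣....................
   ...............................
   ...............................
   ....^........^.................
   ...^.......^^^.................
   ...^^^^.~......................
   .♣.^^^..♣~♣♣...................
   ....♣....♣.....................
   ...♣...........................


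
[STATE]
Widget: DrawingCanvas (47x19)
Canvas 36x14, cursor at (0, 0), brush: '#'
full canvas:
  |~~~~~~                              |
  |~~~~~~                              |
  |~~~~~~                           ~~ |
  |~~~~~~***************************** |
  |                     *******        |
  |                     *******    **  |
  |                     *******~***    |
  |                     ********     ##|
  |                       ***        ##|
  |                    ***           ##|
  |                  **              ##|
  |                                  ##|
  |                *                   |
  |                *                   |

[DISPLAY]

~~~~~~                                         
~~~~~~                                         
~~~~~~                           ~~            
~~~~~~*****************************            
                     *******                   
                     *******    **             
                     *******~***               
                     ********     ##           
                       ***        ##           
                    ***           ##           
                  **              ##           
                                  ##           
                *                              
                *                              
                                               
                                               
                                               
                                               
                                               


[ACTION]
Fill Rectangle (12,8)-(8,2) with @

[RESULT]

~~~~~~                                         
~~~~~~                                         
~~~~~~                           ~~            
~~~~~~*****************************            
                     *******                   
                     *******    **             
                     *******~***               
                     ********     ##           
  @@@@@@@              ***        ##           
  @@@@@@@           ***           ##           
  @@@@@@@         **              ##           
  @@@@@@@                         ##           
  @@@@@@@       *                              
                *                              
                                               
                                               
                                               
                                               
                                               


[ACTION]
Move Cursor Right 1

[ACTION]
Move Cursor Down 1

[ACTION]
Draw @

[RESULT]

~~~~~~                                         
~@~~~~                                         
~~~~~~                           ~~            
~~~~~~*****************************            
                     *******                   
                     *******    **             
                     *******~***               
                     ********     ##           
  @@@@@@@              ***        ##           
  @@@@@@@           ***           ##           
  @@@@@@@         **              ##           
  @@@@@@@                         ##           
  @@@@@@@       *                              
                *                              
                                               
                                               
                                               
                                               
                                               


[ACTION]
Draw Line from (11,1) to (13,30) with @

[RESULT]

~~~~~~                                         
~@~~~~                                         
~~~~~~                           ~~            
~~~~~~*****************************            
                     *******                   
                     *******    **             
                     *******~***               
                     ********     ##           
  @@@@@@@              ***        ##           
  @@@@@@@           ***           ##           
  @@@@@@@         **              ##           
 @@@@@@@@                         ##           
  @@@@@@@@@@@@@@@@@@@@@                        
                *      @@@@@@@@                
                                               
                                               
                                               
                                               
                                               


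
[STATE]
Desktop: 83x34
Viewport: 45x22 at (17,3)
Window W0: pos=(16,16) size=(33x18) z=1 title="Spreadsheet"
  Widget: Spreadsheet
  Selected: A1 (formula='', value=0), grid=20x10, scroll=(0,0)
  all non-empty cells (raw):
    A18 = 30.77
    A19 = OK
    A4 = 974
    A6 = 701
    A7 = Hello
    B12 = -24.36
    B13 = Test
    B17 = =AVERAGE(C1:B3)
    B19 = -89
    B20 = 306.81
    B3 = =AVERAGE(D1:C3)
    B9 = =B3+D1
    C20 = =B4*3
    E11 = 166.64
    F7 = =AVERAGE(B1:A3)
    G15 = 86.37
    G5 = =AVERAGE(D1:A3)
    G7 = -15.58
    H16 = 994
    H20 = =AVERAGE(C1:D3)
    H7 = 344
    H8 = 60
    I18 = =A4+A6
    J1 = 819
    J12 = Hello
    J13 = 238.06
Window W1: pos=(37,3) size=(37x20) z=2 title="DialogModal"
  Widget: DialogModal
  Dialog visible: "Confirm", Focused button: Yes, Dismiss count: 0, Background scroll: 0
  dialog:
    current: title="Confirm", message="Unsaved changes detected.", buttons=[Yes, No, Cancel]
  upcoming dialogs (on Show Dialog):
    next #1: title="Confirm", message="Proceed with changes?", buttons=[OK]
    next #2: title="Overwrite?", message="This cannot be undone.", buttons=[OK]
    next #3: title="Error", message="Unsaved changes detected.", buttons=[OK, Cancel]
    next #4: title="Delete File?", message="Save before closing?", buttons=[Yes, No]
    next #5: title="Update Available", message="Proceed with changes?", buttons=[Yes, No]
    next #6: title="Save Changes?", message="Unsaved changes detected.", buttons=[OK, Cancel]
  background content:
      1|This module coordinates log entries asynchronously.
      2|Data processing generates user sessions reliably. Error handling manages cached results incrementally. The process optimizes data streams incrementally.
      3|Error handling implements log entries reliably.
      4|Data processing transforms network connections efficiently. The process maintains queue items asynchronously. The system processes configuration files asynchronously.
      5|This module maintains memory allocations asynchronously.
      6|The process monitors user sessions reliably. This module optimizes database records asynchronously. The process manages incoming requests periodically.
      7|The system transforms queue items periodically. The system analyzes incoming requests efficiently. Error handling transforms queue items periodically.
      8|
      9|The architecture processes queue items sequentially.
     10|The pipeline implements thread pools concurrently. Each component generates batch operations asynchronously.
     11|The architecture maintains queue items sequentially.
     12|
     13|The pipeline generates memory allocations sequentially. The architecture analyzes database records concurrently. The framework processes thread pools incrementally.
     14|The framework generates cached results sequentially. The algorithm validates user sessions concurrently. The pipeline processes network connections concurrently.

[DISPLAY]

                    ┏━━━━━━━━━━━━━━━━━━━━━━━━
                    ┃ DialogModal            
                    ┠────────────────────────
                    ┃This module coordinates 
                    ┃Data processing generate
                    ┃Error handling implement
                    ┃Data processing transfor
                    ┃This module maintains me
                    ┃The┌────────────────────
                    ┃The│          Confirm   
                    ┃   │ Unsaved changes det
                    ┃The│    [Yes]  No   Canc
                    ┃The└────────────────────
━━━━━━━━━━━━━━━━━━━━┃The architecture maintai
 Spreadsheet        ┃                        
────────────────────┃The pipeline generates m
A1:                 ┃The framework generates 
       A       B    ┃                        
--------------------┃                        
  1      [0]       0┗━━━━━━━━━━━━━━━━━━━━━━━━
  2        0       0       0   ┃             
  3        0       0       0   ┃             


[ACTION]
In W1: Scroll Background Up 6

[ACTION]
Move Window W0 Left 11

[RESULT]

                    ┏━━━━━━━━━━━━━━━━━━━━━━━━
                    ┃ DialogModal            
                    ┠────────────────────────
                    ┃This module coordinates 
                    ┃Data processing generate
                    ┃Error handling implement
                    ┃Data processing transfor
                    ┃This module maintains me
                    ┃The┌────────────────────
                    ┃The│          Confirm   
                    ┃   │ Unsaved changes det
                    ┃The│    [Yes]  No   Canc
                    ┃The└────────────────────
━━━━━━━━━━━━━━━━━━━━┃The architecture maintai
t                   ┃                        
────────────────────┃The pipeline generates m
                    ┃The framework generates 
    B       C       ┃                        
--------------------┃                        
]       0       0   ┗━━━━━━━━━━━━━━━━━━━━━━━━
0       0       0   ┃                        
0       0       0   ┃                        


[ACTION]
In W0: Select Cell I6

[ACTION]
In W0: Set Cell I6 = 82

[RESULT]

                    ┏━━━━━━━━━━━━━━━━━━━━━━━━
                    ┃ DialogModal            
                    ┠────────────────────────
                    ┃This module coordinates 
                    ┃Data processing generate
                    ┃Error handling implement
                    ┃Data processing transfor
                    ┃This module maintains me
                    ┃The┌────────────────────
                    ┃The│          Confirm   
                    ┃   │ Unsaved changes det
                    ┃The│    [Yes]  No   Canc
                    ┃The└────────────────────
━━━━━━━━━━━━━━━━━━━━┃The architecture maintai
t                   ┃                        
────────────────────┃The pipeline generates m
                    ┃The framework generates 
    B       C       ┃                        
--------------------┃                        
0       0       0   ┗━━━━━━━━━━━━━━━━━━━━━━━━
0       0       0   ┃                        
0       0       0   ┃                        
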